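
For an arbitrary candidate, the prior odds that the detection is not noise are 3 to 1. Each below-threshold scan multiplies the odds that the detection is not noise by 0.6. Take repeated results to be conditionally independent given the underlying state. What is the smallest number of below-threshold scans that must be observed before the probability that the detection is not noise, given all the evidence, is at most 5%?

8

Prior odds = 3.
Likelihood ratio per below-threshold scan = 0.6.
Target posterior odds = 0.05/0.95 = 1/19.
Need 3 × 0.6ⁿ ≤ 1/19, i.e. 0.6ⁿ ≤ 1/57.
0.6⁷ = 2187/78125 is still above 1/57 but 0.6⁸ = 6561/390625 is at or below it, so n = 8.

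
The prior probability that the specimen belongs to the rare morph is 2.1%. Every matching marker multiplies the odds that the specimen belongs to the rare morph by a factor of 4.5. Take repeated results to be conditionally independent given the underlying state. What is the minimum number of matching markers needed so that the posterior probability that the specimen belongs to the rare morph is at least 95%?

5

Prior odds = 0.021/0.979 = 21/979.
Likelihood ratio per matching marker = 4.5.
Target posterior odds = 0.95/0.05 = 19.
Require 4.5ⁿ ≥ 19 ÷ (21/979) = 18601/21.
4.5⁴ = 410.0625 falls short of 18601/21 but 4.5⁵ = 1845.28125 reaches it, so n = 5.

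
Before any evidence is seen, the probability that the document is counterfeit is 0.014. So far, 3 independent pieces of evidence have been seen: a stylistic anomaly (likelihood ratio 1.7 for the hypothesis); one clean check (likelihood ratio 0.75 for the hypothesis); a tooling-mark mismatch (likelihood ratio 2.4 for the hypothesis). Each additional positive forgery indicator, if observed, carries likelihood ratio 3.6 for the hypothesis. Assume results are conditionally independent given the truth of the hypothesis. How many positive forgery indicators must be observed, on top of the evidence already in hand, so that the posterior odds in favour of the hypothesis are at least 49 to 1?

Prior odds = 0.014/0.986 = 7/493.
Combined Bayes factor of the evidence already in hand = 1.7 × 0.75 × 2.4 = 3.06.
Odds after that evidence = (7/493) × 3.06 = 63/1450.
Target odds = 49.
Need 3.6ⁿ ≥ 49 ÷ (63/1450) = 10150/9.
3.6⁵ = 604.66176 falls short of 10150/9 but 3.6⁶ = 34012224/15625 reaches it, so n = 6.

6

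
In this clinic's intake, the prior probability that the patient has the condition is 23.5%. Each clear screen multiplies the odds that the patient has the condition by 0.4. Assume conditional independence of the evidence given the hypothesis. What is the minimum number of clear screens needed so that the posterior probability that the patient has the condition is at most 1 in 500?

Prior odds = 0.235/0.765 = 47/153.
Likelihood ratio per clear screen = 0.4.
Target posterior odds = 0.002/0.998 = 1/499.
Require 0.4ⁿ ≤ 1/499 ÷ (47/153) = 153/23453.
0.4⁵ = 0.01024 is still above 153/23453 but 0.4⁶ = 64/15625 is at or below it, so n = 6.

6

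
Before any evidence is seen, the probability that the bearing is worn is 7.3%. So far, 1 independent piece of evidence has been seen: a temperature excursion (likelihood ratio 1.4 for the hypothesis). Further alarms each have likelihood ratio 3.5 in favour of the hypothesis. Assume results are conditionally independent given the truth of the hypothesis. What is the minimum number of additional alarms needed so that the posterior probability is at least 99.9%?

8

Prior odds = 0.073/0.927 = 73/927.
Bayes factor of the evidence already in hand = 1.4.
Odds after that evidence = (73/927) × 1.4 = 511/4635.
Target odds = 0.999/0.001 = 999.
Need 3.5ⁿ ≥ 999 ÷ (511/4635) = 4630365/511.
3.5⁷ = 823543/128 falls short of 4630365/511 but 3.5⁸ = 5764801/256 reaches it, so n = 8.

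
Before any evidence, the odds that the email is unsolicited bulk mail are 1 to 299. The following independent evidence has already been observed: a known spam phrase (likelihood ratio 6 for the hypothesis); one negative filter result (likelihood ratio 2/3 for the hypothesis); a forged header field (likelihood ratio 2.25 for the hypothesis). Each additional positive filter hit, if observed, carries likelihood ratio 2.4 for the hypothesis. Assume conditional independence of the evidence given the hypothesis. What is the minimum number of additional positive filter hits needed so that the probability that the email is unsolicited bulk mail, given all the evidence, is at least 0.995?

Prior odds = 1/299.
Combined Bayes factor of the evidence already in hand = 6 × (2/3) × 2.25 = 9.
Odds after that evidence = (1/299) × 9 = 9/299.
Target odds = 0.995/0.005 = 199.
Need 2.4ⁿ ≥ 199 ÷ (9/299) = 59501/9.
2.4¹⁰ ≈6340.34 falls short of 59501/9 but 2.4¹¹ ≈15216.8 reaches it, so n = 11.

11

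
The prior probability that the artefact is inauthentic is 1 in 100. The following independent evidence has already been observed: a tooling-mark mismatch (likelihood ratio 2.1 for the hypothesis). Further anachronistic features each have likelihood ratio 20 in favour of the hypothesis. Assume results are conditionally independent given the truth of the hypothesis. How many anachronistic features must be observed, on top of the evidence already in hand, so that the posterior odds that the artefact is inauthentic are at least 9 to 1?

3

Prior odds = 0.01/0.99 = 1/99.
Bayes factor of the evidence already in hand = 2.1.
Odds after that evidence = (1/99) × 2.1 = 7/330.
Target odds = 9.
Need 20ⁿ ≥ 9 ÷ (7/330) = 2970/7.
20² = 400 falls short of 2970/7 but 20³ = 8000 reaches it, so n = 3.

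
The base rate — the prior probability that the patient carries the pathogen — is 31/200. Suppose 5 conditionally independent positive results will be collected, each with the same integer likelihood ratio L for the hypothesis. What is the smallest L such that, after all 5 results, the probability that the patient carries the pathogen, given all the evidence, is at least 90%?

3

Prior odds = 0.155/0.845 = 31/169.
Target odds = 0.9/0.1 = 9.
Need L⁵ ≥ 9 ÷ (31/169) = 1521/31.
2⁵ = 32 < 1521/31 ≤ 243 = 3⁵, so L = 3.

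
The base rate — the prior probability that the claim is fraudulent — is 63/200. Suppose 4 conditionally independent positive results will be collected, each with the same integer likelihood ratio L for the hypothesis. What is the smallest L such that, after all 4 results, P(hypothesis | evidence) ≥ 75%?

Prior odds = 0.315/0.685 = 63/137.
Target odds = 0.75/0.25 = 3.
Need L⁴ ≥ 3 ÷ (63/137) = 137/21.
1⁴ = 1 < 137/21 ≤ 16 = 2⁴, so L = 2.

2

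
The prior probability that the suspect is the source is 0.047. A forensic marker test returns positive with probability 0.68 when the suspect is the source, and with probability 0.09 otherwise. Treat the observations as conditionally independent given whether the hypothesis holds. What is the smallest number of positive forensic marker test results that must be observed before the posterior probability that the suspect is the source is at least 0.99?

Prior odds = 0.047/0.953 = 47/953.
Likelihood ratio of a positive result = 0.68/0.09 = 68/9.
Target odds: 0.99 ÷ 0.01 = 99.
Require (68/9)ⁿ ≥ 99 ÷ (47/953) = 94347/47.
(68/9)³ = 314432/729 falls short of 94347/47 but (68/9)⁴ = 21381376/6561 reaches it, so n = 4.

4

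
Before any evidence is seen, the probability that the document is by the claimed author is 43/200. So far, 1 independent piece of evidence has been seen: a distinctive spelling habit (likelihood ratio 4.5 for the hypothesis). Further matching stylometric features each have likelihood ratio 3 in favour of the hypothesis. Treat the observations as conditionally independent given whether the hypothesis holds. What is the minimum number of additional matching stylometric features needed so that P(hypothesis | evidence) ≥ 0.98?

Prior odds = 0.215/0.785 = 43/157.
Bayes factor of the evidence already in hand = 4.5.
Odds after that evidence = (43/157) × 4.5 = 387/314.
Target odds = 0.98/0.02 = 49.
Need 3ⁿ ≥ 49 ÷ (387/314) = 15386/387.
3³ = 27 falls short of 15386/387 but 3⁴ = 81 reaches it, so n = 4.

4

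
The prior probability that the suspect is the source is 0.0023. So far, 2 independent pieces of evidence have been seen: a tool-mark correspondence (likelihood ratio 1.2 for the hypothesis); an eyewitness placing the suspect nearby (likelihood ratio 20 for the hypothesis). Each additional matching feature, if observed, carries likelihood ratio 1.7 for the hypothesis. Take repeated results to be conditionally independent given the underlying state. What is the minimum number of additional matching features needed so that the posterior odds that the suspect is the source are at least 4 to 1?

9

Prior odds = 0.0023/0.9977 = 23/9977.
Combined Bayes factor of the evidence already in hand = 1.2 × 20 = 24.
Odds after that evidence = (23/9977) × 24 = 552/9977.
Target odds = 4.
Need 1.7ⁿ ≥ 4 ÷ (552/9977) = 9977/138.
1.7⁸ ≈69.7576 falls short of 9977/138 but 1.7⁹ ≈118.588 reaches it, so n = 9.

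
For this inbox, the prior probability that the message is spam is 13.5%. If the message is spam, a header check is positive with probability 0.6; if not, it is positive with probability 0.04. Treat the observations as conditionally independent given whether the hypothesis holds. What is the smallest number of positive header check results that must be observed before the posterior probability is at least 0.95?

Prior odds: 0.135 ÷ 0.865 = 27/173.
Likelihood ratio of a positive = 0.6/0.04 = 15.
Target posterior odds = 0.95/0.05 = 19.
Need (27/173) × 15ⁿ ≥ 19, i.e. 15ⁿ ≥ 3287/27.
15¹ = 15 falls short of 3287/27 but 15² = 225 reaches it, so n = 2.

2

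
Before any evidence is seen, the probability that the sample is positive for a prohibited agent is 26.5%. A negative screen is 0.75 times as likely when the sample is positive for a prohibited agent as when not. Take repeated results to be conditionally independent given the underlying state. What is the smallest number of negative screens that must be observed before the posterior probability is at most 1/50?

Prior odds: 0.265 ÷ 0.735 = 53/147.
Likelihood ratio per negative screen = 0.75.
Target posterior odds = 0.02/0.98 = 1/49.
Need (53/147) × 0.75ⁿ ≤ 1/49, i.e. 0.75ⁿ ≤ 3/53.
0.75⁹ = 19683/262144 is still above 3/53 but 0.75¹⁰ = 59049/1048576 is at or below it, so n = 10.

10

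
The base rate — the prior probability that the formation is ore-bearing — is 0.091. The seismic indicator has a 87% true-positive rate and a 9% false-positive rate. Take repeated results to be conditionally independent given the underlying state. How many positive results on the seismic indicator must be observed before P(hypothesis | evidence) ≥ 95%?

Prior odds: 0.091 ÷ 0.909 = 91/909.
Likelihood ratio of a positive result = 0.87/0.09 = 29/3.
Target odds: 0.95 ÷ 0.05 = 19.
Need (91/909) × (29/3)ⁿ ≥ 19, i.e. (29/3)ⁿ ≥ 17271/91.
(29/3)² = 841/9 falls short of 17271/91 but (29/3)³ = 24389/27 reaches it, so n = 3.

3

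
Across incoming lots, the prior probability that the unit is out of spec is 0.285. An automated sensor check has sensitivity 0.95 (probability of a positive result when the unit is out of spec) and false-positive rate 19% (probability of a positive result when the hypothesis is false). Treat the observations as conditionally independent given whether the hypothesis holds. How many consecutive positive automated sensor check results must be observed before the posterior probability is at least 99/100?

4

Prior odds = 0.285/0.715 = 57/143.
Likelihood ratio of a positive result = 0.95/0.19 = 5.
Target posterior odds = 0.99/0.01 = 99.
Need (57/143) × 5ⁿ ≥ 99, i.e. 5ⁿ ≥ 4719/19.
5³ = 125 falls short of 4719/19 but 5⁴ = 625 reaches it, so n = 4.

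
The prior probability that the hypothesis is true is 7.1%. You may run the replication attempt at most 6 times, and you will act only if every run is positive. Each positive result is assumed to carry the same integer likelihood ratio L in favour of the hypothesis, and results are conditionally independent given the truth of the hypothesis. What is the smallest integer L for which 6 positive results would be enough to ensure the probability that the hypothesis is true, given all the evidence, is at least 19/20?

Prior odds = 0.071/0.929 = 71/929.
Target odds = 0.95/0.05 = 19.
Need L⁶ ≥ 19 ÷ (71/929) = 17651/71.
2⁶ = 64 < 17651/71 ≤ 729 = 3⁶, so L = 3.

3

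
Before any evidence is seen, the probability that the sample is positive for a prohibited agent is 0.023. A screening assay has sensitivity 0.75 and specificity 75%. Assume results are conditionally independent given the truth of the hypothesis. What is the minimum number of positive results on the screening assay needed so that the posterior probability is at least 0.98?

Prior odds = 0.023/0.977 = 23/977.
False-positive rate = 1 − 0.75 = 0.25; likelihood ratio of a positive = 0.75/0.25 = 3.
Target posterior odds = 0.98/0.02 = 49.
Require 3ⁿ ≥ 49 ÷ (23/977) = 47873/23.
3⁶ = 729 falls short of 47873/23 but 3⁷ = 2187 reaches it, so n = 7.

7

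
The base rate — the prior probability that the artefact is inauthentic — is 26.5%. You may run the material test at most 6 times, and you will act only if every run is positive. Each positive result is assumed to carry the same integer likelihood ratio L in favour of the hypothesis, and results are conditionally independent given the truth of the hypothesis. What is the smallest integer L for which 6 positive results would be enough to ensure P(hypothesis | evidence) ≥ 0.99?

Prior odds = 0.265/0.735 = 53/147.
Target odds = 0.99/0.01 = 99.
Need L⁶ ≥ 99 ÷ (53/147) = 14553/53.
2⁶ = 64 < 14553/53 ≤ 729 = 3⁶, so L = 3.

3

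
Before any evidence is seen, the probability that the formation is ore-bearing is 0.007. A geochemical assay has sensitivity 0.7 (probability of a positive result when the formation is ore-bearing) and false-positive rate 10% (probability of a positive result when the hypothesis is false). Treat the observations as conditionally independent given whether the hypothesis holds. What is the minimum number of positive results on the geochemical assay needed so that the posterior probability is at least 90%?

4

Prior odds = 0.007/0.993 = 7/993.
Likelihood ratio of a positive result = 0.7/0.1 = 7.
Target odds: 0.9 ÷ 0.1 = 9.
Need (7/993) × 7ⁿ ≥ 9, i.e. 7ⁿ ≥ 8937/7.
7³ = 343 falls short of 8937/7 but 7⁴ = 2401 reaches it, so n = 4.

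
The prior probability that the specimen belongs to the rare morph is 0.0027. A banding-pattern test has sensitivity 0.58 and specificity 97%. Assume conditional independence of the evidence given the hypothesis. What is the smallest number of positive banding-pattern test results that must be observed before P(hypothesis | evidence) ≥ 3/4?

3

Prior odds = 0.0027/0.9973 = 27/9973.
False-positive rate = 1 − 0.97 = 0.03; likelihood ratio of a positive = 0.58/0.03 = 58/3.
Target odds: 0.75 ÷ 0.25 = 3.
Need (27/9973) × (58/3)ⁿ ≥ 3, i.e. (58/3)ⁿ ≥ 9973/9.
(58/3)² = 3364/9 falls short of 9973/9 but (58/3)³ = 195112/27 reaches it, so n = 3.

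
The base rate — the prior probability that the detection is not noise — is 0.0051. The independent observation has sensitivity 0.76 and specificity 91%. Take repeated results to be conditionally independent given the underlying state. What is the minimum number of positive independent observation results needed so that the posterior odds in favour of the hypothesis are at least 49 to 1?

Prior odds: 0.0051 ÷ 0.9949 = 51/9949.
False-positive rate = 1 − 0.91 = 0.09; likelihood ratio of a positive = 0.76/0.09 = 76/9.
Target odds = 49.
Need (51/9949) × (76/9)ⁿ ≥ 49, i.e. (76/9)ⁿ ≥ 487501/51.
(76/9)⁴ = 33362176/6561 falls short of 487501/51 but (76/9)⁵ ≈42939.3 reaches it, so n = 5.

5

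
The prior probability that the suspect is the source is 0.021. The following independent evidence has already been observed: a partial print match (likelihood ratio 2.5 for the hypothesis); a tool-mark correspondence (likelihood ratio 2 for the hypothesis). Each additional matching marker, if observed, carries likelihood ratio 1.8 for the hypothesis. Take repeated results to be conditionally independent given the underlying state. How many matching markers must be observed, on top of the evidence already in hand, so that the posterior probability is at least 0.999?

Prior odds = 0.021/0.979 = 21/979.
Combined Bayes factor of the evidence already in hand = 2.5 × 2 = 5.
Odds after that evidence = (21/979) × 5 = 105/979.
Target odds = 0.999/0.001 = 999.
Need 1.8ⁿ ≥ 999 ÷ (105/979) = 326007/35.
1.8¹⁵ ≈6746.64 falls short of 326007/35 but 1.8¹⁶ ≈12144 reaches it, so n = 16.

16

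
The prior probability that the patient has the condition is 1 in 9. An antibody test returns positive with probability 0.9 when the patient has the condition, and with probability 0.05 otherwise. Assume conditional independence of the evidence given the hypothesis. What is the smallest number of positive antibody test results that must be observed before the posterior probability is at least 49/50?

3

Prior odds = (1/9)/(8/9) = 0.125.
Likelihood ratio of a positive result = 0.9/0.05 = 18.
Target posterior odds = 0.98/0.02 = 49.
Need 0.125 × 18ⁿ ≥ 49, i.e. 18ⁿ ≥ 392.
18² = 324 falls short of 392 but 18³ = 5832 reaches it, so n = 3.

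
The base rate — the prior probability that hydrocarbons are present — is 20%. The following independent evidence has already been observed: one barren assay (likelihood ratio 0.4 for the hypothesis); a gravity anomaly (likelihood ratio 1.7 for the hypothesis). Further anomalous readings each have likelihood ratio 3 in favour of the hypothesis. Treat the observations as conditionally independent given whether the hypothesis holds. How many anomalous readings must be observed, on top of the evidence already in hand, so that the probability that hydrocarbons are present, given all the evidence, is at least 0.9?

4

Prior odds = 0.2/0.8 = 0.25.
Combined Bayes factor of the evidence already in hand = 0.4 × 1.7 = 0.68.
Odds after that evidence = 0.25 × 0.68 = 0.17.
Target odds = 0.9/0.1 = 9.
Need 3ⁿ ≥ 9 ÷ 0.17 = 900/17.
3³ = 27 falls short of 900/17 but 3⁴ = 81 reaches it, so n = 4.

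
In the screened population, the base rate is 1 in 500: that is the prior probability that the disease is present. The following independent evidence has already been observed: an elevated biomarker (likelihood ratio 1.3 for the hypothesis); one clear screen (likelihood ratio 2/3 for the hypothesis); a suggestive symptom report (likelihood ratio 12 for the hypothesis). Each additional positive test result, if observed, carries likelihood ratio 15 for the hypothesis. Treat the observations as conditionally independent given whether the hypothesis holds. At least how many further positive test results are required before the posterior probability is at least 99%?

Prior odds = 0.002/0.998 = 1/499.
Combined Bayes factor of the evidence already in hand = 1.3 × (2/3) × 12 = 10.4.
Odds after that evidence = (1/499) × 10.4 = 52/2495.
Target odds = 0.99/0.01 = 99.
Need 15ⁿ ≥ 99 ÷ (52/2495) = 247005/52.
15³ = 3375 falls short of 247005/52 but 15⁴ = 50625 reaches it, so n = 4.

4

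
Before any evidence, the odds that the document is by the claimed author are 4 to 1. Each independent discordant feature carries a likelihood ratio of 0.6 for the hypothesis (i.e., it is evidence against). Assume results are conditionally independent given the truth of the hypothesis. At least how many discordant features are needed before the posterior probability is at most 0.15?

7

Prior odds = 4.
Likelihood ratio per discordant feature = 0.6.
Target posterior odds = 0.15/0.85 = 3/17.
Require 0.6ⁿ ≤ 3/17 ÷ 4 = 3/68.
0.6⁶ = 729/15625 is still above 3/68 but 0.6⁷ = 2187/78125 is at or below it, so n = 7.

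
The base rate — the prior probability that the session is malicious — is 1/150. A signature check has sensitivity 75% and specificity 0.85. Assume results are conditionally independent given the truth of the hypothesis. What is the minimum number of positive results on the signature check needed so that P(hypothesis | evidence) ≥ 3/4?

4

Prior odds = (1/150)/(149/150) = 1/149.
False-positive rate = 1 − 0.85 = 0.15; likelihood ratio of a positive = 0.75/0.15 = 5.
Target posterior odds = 0.75/0.25 = 3.
Need (1/149) × 5ⁿ ≥ 3, i.e. 5ⁿ ≥ 447.
5³ = 125 falls short of 447 but 5⁴ = 625 reaches it, so n = 4.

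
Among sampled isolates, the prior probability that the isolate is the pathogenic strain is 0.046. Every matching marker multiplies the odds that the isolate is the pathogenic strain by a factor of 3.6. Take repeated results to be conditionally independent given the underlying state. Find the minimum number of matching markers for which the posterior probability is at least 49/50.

Prior odds: 0.046 ÷ 0.954 = 23/477.
Likelihood ratio per matching marker = 3.6.
Target posterior odds = 0.98/0.02 = 49.
Need (23/477) × 3.6ⁿ ≥ 49, i.e. 3.6ⁿ ≥ 23373/23.
3.6⁵ = 604.66176 falls short of 23373/23 but 3.6⁶ = 34012224/15625 reaches it, so n = 6.

6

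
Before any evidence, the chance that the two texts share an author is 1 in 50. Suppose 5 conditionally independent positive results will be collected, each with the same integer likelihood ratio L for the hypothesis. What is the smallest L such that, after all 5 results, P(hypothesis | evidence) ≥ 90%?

Prior odds = 0.02/0.98 = 1/49.
Target odds = 0.9/0.1 = 9.
Need L⁵ ≥ 9 ÷ (1/49) = 441.
3⁵ = 243 < 441 ≤ 1024 = 4⁵, so L = 4.

4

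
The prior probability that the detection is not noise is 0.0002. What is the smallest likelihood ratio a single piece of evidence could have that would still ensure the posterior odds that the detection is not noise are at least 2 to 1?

Prior odds = 0.0002/0.9998 = 1/4999.
Target odds = 2.
Required Bayes factor = 2 ÷ (1/4999) = 9998.

9998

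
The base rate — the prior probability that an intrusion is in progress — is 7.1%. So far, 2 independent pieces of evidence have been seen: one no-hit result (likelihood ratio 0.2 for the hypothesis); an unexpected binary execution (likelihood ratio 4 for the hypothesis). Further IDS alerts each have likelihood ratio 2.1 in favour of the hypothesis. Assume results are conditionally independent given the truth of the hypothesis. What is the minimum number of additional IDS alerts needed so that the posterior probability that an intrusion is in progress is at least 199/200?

Prior odds = 0.071/0.929 = 71/929.
Combined Bayes factor of the evidence already in hand = 0.2 × 4 = 0.8.
Odds after that evidence = (71/929) × 0.8 = 284/4645.
Target odds = 0.995/0.005 = 199.
Need 2.1ⁿ ≥ 199 ÷ (284/4645) = 924355/284.
2.1¹⁰ ≈1667.99 falls short of 924355/284 but 2.1¹¹ ≈3502.78 reaches it, so n = 11.

11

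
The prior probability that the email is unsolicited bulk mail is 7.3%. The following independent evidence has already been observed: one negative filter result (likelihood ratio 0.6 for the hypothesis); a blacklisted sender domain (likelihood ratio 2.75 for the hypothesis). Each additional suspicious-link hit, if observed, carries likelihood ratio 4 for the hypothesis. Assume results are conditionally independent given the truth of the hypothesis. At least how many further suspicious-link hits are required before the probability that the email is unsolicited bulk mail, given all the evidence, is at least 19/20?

4

Prior odds = 0.073/0.927 = 73/927.
Combined Bayes factor of the evidence already in hand = 0.6 × 2.75 = 1.65.
Odds after that evidence = (73/927) × 1.65 = 803/6180.
Target odds = 0.95/0.05 = 19.
Need 4ⁿ ≥ 19 ÷ (803/6180) = 117420/803.
4³ = 64 falls short of 117420/803 but 4⁴ = 256 reaches it, so n = 4.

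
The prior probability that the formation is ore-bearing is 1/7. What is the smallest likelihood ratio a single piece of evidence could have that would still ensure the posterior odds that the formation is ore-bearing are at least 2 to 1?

12

Prior odds = (1/7)/(6/7) = 1/6.
Target odds = 2.
Required Bayes factor = 2 ÷ (1/6) = 12.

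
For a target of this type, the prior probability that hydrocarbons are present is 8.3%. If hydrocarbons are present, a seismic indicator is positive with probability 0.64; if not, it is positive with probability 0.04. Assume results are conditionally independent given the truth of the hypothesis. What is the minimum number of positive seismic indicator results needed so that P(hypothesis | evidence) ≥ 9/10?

2

Prior odds = 0.083/0.917 = 83/917.
Likelihood ratio of a positive = 0.64/0.04 = 16.
Target posterior odds = 0.9/0.1 = 9.
Require 16ⁿ ≥ 9 ÷ (83/917) = 8253/83.
16¹ = 16 falls short of 8253/83 but 16² = 256 reaches it, so n = 2.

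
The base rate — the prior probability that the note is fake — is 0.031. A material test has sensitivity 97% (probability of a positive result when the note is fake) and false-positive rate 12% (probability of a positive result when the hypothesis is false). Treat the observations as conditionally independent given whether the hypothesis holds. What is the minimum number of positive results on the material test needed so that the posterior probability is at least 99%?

4

Prior odds = 0.031/0.969 = 31/969.
Likelihood ratio of a positive result = 0.97/0.12 = 97/12.
Target odds: 0.99 ÷ 0.01 = 99.
Require (97/12)ⁿ ≥ 99 ÷ (31/969) = 95931/31.
(97/12)³ = 912673/1728 falls short of 95931/31 but (97/12)⁴ = 88529281/20736 reaches it, so n = 4.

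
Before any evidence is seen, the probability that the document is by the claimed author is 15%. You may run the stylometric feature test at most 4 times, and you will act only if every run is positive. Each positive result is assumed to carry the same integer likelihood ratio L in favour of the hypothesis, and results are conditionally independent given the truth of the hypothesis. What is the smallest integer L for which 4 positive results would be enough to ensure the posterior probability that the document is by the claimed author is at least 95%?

Prior odds = 0.15/0.85 = 3/17.
Target odds = 0.95/0.05 = 19.
Need L⁴ ≥ 19 ÷ (3/17) = 323/3.
3⁴ = 81 < 323/3 ≤ 256 = 4⁴, so L = 4.

4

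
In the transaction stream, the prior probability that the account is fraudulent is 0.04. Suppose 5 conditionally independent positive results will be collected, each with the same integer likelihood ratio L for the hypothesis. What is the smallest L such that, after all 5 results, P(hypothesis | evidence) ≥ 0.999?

Prior odds = 0.04/0.96 = 1/24.
Target odds = 0.999/0.001 = 999.
Need L⁵ ≥ 999 ÷ (1/24) = 23976.
7⁵ = 16807 < 23976 ≤ 32768 = 8⁵, so L = 8.

8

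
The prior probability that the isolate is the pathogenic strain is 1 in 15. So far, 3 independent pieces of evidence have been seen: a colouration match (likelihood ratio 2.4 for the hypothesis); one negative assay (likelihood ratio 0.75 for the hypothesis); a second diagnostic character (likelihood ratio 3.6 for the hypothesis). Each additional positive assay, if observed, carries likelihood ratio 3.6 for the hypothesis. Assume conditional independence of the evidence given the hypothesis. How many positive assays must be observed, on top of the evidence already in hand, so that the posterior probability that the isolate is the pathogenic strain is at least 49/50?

Prior odds = (1/15)/(14/15) = 1/14.
Combined Bayes factor of the evidence already in hand = 2.4 × 0.75 × 3.6 = 6.48.
Odds after that evidence = (1/14) × 6.48 = 81/175.
Target odds = 0.98/0.02 = 49.
Need 3.6ⁿ ≥ 49 ÷ (81/175) = 8575/81.
3.6³ = 46.656 falls short of 8575/81 but 3.6⁴ = 167.9616 reaches it, so n = 4.

4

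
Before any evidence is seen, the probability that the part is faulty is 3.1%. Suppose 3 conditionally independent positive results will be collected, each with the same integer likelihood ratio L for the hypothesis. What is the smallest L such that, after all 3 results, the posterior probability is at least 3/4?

Prior odds = 0.031/0.969 = 31/969.
Target odds = 0.75/0.25 = 3.
Need L³ ≥ 3 ÷ (31/969) = 2907/31.
4³ = 64 < 2907/31 ≤ 125 = 5³, so L = 5.

5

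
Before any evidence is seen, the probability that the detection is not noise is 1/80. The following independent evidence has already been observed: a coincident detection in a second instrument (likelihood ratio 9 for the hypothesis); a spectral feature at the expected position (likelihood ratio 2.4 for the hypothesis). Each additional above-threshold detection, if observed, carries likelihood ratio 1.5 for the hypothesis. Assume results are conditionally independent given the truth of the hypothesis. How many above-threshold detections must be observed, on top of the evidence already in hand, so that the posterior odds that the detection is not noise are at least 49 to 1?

Prior odds = 0.0125/0.9875 = 1/79.
Combined Bayes factor of the evidence already in hand = 9 × 2.4 = 21.6.
Odds after that evidence = (1/79) × 21.6 = 108/395.
Target odds = 49.
Need 1.5ⁿ ≥ 49 ÷ (108/395) = 19355/108.
1.5¹² = 531441/4096 falls short of 19355/108 but 1.5¹³ = 1594323/8192 reaches it, so n = 13.

13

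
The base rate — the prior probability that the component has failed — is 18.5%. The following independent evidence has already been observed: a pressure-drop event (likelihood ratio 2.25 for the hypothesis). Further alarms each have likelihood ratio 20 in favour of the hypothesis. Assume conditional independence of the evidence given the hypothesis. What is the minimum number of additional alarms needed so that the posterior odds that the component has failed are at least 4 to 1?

1

Prior odds = 0.185/0.815 = 37/163.
Bayes factor of the evidence already in hand = 2.25.
Odds after that evidence = (37/163) × 2.25 = 333/652.
Target odds = 4.
Need 20ⁿ ≥ 4 ÷ (333/652) = 2608/333.
20¹ = 20, which meets the required 2608/333; so n = 1.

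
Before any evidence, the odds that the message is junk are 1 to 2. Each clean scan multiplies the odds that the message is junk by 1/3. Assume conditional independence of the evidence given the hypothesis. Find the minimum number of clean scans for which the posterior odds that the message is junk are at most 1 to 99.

Prior odds = 0.5.
Likelihood ratio per clean scan = 1/3.
Target odds = 1/99.
Require (1/3)ⁿ ≤ 1/99 ÷ 0.5 = 2/99.
(1/3)³ = 1/27 is still above 2/99 but (1/3)⁴ = 1/81 is at or below it, so n = 4.

4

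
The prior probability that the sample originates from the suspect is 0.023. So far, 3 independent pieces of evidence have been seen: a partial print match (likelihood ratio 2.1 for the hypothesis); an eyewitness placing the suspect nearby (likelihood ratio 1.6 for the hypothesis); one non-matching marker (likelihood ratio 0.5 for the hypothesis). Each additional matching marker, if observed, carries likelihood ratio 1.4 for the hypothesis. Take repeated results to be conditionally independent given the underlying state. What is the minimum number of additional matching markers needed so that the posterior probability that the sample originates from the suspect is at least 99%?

24

Prior odds = 0.023/0.977 = 23/977.
Combined Bayes factor of the evidence already in hand = 2.1 × 1.6 × 0.5 = 1.68.
Odds after that evidence = (23/977) × 1.68 = 966/24425.
Target odds = 0.99/0.01 = 99.
Need 1.4ⁿ ≥ 99 ÷ (966/24425) = 806025/322.
1.4²³ ≈2295.86 falls short of 806025/322 but 1.4²⁴ ≈3214.2 reaches it, so n = 24.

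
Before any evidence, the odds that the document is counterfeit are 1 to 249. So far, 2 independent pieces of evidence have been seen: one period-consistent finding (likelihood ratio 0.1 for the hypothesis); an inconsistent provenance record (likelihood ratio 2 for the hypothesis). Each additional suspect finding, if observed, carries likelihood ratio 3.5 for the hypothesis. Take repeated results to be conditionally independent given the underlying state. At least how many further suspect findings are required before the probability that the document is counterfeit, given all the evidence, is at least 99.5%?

Prior odds = 1/249.
Combined Bayes factor of the evidence already in hand = 0.1 × 2 = 0.2.
Odds after that evidence = (1/249) × 0.2 = 1/1245.
Target odds = 0.995/0.005 = 199.
Need 3.5ⁿ ≥ 199 ÷ (1/1245) = 247755.
3.5⁹ = 40353607/512 falls short of 247755 but 3.5¹⁰ = 282475249/1024 reaches it, so n = 10.

10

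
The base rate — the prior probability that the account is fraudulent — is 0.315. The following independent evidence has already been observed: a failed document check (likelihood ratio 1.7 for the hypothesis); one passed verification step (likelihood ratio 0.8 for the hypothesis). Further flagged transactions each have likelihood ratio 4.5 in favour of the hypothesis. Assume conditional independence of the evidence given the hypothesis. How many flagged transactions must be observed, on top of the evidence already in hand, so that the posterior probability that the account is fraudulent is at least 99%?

Prior odds = 0.315/0.685 = 63/137.
Combined Bayes factor of the evidence already in hand = 1.7 × 0.8 = 1.36.
Odds after that evidence = (63/137) × 1.36 = 2142/3425.
Target odds = 0.99/0.01 = 99.
Need 4.5ⁿ ≥ 99 ÷ (2142/3425) = 37675/238.
4.5³ = 91.125 falls short of 37675/238 but 4.5⁴ = 410.0625 reaches it, so n = 4.

4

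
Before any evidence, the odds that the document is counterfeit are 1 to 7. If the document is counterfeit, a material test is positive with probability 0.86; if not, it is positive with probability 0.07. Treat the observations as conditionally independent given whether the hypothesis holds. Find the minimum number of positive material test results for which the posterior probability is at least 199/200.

Prior odds = 1/7.
Likelihood ratio of a positive = 0.86/0.07 = 86/7.
Target posterior odds = 0.995/0.005 = 199.
Need (1/7) × (86/7)ⁿ ≥ 199, i.e. (86/7)ⁿ ≥ 1393.
(86/7)² = 7396/49 falls short of 1393 but (86/7)³ = 636056/343 reaches it, so n = 3.

3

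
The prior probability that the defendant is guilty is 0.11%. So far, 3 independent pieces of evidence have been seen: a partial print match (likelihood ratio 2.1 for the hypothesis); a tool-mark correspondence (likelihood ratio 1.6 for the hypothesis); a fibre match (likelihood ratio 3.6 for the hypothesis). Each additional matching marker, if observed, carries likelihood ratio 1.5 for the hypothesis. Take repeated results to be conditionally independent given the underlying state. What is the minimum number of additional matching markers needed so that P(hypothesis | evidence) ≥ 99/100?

22

Prior odds = 0.0011/0.9989 = 11/9989.
Combined Bayes factor of the evidence already in hand = 2.1 × 1.6 × 3.6 = 12.096.
Odds after that evidence = (11/9989) × 12.096 = 2376/178375.
Target odds = 0.99/0.01 = 99.
Need 1.5ⁿ ≥ 99 ÷ (2376/178375) = 178375/24.
1.5²¹ ≈4987.89 falls short of 178375/24 but 1.5²² ≈7481.83 reaches it, so n = 22.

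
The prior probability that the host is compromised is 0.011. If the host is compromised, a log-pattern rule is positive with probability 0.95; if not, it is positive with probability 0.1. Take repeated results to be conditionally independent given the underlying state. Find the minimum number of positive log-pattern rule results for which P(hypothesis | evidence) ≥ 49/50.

4

Prior odds: 0.011 ÷ 0.989 = 11/989.
Likelihood ratio of a positive = 0.95/0.1 = 9.5.
Target posterior odds = 0.98/0.02 = 49.
Need (11/989) × 9.5ⁿ ≥ 49, i.e. 9.5ⁿ ≥ 48461/11.
9.5³ = 857.375 falls short of 48461/11 but 9.5⁴ = 8145.0625 reaches it, so n = 4.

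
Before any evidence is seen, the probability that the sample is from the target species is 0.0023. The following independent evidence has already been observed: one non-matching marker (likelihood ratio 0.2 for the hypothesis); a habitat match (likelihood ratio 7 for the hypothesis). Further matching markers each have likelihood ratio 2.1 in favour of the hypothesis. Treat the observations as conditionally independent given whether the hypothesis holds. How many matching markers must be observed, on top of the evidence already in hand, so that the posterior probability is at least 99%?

14

Prior odds = 0.0023/0.9977 = 23/9977.
Combined Bayes factor of the evidence already in hand = 0.2 × 7 = 1.4.
Odds after that evidence = (23/9977) × 1.4 = 161/49885.
Target odds = 0.99/0.01 = 99.
Need 2.1ⁿ ≥ 99 ÷ (161/49885) = 4938615/161.
2.1¹³ ≈15447.2 falls short of 4938615/161 but 2.1¹⁴ ≈32439.2 reaches it, so n = 14.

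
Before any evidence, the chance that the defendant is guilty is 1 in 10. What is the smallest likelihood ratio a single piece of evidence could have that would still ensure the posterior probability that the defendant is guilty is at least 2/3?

18

Prior odds = 0.1/0.9 = 1/9.
Target odds = (2/3)/(1/3) = 2.
Required Bayes factor = 2 ÷ (1/9) = 18.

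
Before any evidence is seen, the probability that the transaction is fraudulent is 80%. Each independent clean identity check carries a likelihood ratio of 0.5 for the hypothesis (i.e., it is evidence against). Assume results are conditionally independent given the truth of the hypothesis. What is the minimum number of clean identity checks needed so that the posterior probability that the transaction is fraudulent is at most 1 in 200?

10

Prior odds: 0.8 ÷ 0.2 = 4.
Likelihood ratio per clean identity check = 0.5.
Target posterior odds = 0.005/0.995 = 1/199.
Require 0.5ⁿ ≤ 1/199 ÷ 4 = 1/796.
0.5⁹ = 0.001953125 is still above 1/796 but 0.5¹⁰ = 1/1024 is at or below it, so n = 10.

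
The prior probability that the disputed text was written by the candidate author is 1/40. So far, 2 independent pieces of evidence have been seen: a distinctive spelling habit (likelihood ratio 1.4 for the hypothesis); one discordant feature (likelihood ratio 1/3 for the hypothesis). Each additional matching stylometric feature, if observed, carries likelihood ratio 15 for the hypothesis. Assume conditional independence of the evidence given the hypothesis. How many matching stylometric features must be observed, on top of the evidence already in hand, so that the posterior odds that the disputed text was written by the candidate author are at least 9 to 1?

3

Prior odds = 0.025/0.975 = 1/39.
Combined Bayes factor of the evidence already in hand = 1.4 × (1/3) = 7/15.
Odds after that evidence = (1/39) × 7/15 = 7/585.
Target odds = 9.
Need 15ⁿ ≥ 9 ÷ (7/585) = 5265/7.
15² = 225 falls short of 5265/7 but 15³ = 3375 reaches it, so n = 3.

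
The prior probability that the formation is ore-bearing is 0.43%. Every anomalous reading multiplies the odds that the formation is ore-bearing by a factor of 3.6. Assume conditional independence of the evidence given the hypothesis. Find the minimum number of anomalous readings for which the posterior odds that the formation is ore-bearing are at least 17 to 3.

6

Prior odds: 0.0043 ÷ 0.9957 = 43/9957.
Likelihood ratio per anomalous reading = 3.6.
Target odds = 17/3.
Require 3.6ⁿ ≥ 17/3 ÷ (43/9957) = 56423/43.
3.6⁵ = 604.66176 falls short of 56423/43 but 3.6⁶ = 34012224/15625 reaches it, so n = 6.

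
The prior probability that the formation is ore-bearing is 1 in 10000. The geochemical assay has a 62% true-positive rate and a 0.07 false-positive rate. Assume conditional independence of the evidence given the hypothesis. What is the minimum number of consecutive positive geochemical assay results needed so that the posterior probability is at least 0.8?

Prior odds = 0.0001/0.9999 = 1/9999.
Likelihood ratio of a positive result = 0.62/0.07 = 62/7.
Target odds: 0.8 ÷ 0.2 = 4.
Need (1/9999) × (62/7)ⁿ ≥ 4, i.e. (62/7)ⁿ ≥ 39996.
(62/7)⁴ = 14776336/2401 falls short of 39996 but (62/7)⁵ = 916132832/16807 reaches it, so n = 5.

5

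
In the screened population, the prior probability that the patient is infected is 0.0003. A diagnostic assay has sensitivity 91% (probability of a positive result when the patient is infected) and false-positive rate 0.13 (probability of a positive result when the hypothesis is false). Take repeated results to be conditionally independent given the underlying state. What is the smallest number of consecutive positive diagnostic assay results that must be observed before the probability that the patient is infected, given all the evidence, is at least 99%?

7

Prior odds: 0.0003 ÷ 0.9997 = 3/9997.
Likelihood ratio of a positive result = 0.91/0.13 = 7.
Target posterior odds = 0.99/0.01 = 99.
Need (3/9997) × 7ⁿ ≥ 99, i.e. 7ⁿ ≥ 329901.
7⁶ = 117649 falls short of 329901 but 7⁷ = 823543 reaches it, so n = 7.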